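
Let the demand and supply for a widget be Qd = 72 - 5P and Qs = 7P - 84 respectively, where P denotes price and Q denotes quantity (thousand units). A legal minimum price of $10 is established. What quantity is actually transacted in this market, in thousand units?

7

Setting quantity demanded equal to quantity supplied, 72 - 5P = 7P - 84, gives P* = 13 and Q* = 7.
The floor of 10 is below the equilibrium price 13, so it is not binding; the market clears at P* = 13, Q* = 7.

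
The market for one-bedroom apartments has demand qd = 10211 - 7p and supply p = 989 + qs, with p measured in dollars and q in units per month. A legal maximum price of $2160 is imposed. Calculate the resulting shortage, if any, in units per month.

Rearranging supply gives qs = p - 989. Equilibrium: 10211 - 7p = p - 989, so 11200 = 8p and p* = 1400, q* = 411.
Since 2160 is above p* = 1400, the ceiling does not bind and the free-market outcome prevails.
Since the control does not bind, there is no shortage.

0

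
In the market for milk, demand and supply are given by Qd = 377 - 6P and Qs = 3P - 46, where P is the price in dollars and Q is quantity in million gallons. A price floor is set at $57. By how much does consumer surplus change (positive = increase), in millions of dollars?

In a free market, 377 - 6P = 3P - 46 gives the equilibrium P* = 47, Q* = 95.
The floor of 57 is above the equilibrium price 47, so it binds.
At P = 57: Qd = 377 - 6·57 = 35 and Qs = 3·57 - 46 = 125.
Consumer surplus without the control is ½ · (377/6 - 47) · 95 = 9025/12.
With the floor, consumers buy 35 units at 57, so CS = ½ · (377/6 - 57) · 35 = 1225/12.
Change in consumer surplus = 1225/12 - 9025/12 = -650.

-650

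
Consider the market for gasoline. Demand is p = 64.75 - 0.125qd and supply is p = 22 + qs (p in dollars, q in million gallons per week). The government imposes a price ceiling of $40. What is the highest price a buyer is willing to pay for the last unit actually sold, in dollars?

62.5

Rearranging demand gives qd = 518 - 8p; rearranging supply gives qs = p - 22. Equilibrium: 518 - 8p = p - 22, so 540 = 9p and p* = 60, q* = 38.
The ceiling of 40 is below the equilibrium price 60, so it binds.
At p = 40: qd = 518 - 8·40 = 198 and qs = 40 - 22 = 18.
Only 18 units reach the market. On the demand curve, the marginal buyer's willingness to pay at q = 18 is (518 - 18)/8 = 62.5.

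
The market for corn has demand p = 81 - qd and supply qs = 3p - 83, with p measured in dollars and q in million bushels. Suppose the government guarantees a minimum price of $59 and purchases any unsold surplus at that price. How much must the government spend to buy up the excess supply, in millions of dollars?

Rearranging demand gives qd = 81 - p. Without the control the market clears where 81 - p = 3p - 83, i.e. p* = 41 and q* = 40.
Because the floor (59) lies above the market-clearing price, it is binding.
At p = 59: qd = 81 - 59 = 22 and qs = 3·59 - 83 = 94.
Surplus = qs - qd = 72.
Government expenditure = surplus × support price = 72 × 59 = 4248.

4248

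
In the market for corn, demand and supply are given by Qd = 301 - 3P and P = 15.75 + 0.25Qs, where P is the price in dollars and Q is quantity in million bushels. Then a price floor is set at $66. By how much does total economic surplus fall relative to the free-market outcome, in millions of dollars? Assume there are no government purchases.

Rearranging supply gives Qs = 4P - 63. Setting quantity demanded equal to quantity supplied, 301 - 3P = 4P - 63, gives P* = 52 and Q* = 145.
Because the floor (66) lies above the market-clearing price, it is binding.
At P = 66: Qd = 301 - 3·66 = 103 and Qs = 4·66 - 63 = 201.
Quantity traded falls to 103. At Q = 103 the demand price is (301 - 103)/3 = 66 and the supply price is (63 + 103)/4 = 41.5.
Deadweight loss = ½ · (66 - 41.5) · (145 - 103) = ½ · 24.5 · 42 = 514.5.

514.5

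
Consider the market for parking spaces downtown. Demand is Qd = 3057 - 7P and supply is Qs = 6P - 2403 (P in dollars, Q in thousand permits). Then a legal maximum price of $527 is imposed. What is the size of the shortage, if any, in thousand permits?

0

Equilibrium: 3057 - 7P = 6P - 2403, so 5460 = 13P and P* = 420, Q* = 117.
Since 527 is above P* = 420, the ceiling does not bind and the free-market outcome prevails.
Since the control does not bind, there is no shortage.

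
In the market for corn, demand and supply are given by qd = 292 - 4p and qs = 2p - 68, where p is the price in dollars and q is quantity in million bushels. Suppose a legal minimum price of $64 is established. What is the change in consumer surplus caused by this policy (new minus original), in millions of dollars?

In a free market, 292 - 4p = 2p - 68 gives the equilibrium p* = 60, q* = 52.
The floor of 64 is above the equilibrium price 60, so it binds.
At p = 64: qd = 292 - 4·64 = 36 and qs = 2·64 - 68 = 60.
Consumer surplus without the control is ½ · (73 - 60) · 52 = 338.
With the floor, consumers buy 36 units at 64, so CS = ½ · (73 - 64) · 36 = 162.
Change in consumer surplus = 162 - 338 = -176.

-176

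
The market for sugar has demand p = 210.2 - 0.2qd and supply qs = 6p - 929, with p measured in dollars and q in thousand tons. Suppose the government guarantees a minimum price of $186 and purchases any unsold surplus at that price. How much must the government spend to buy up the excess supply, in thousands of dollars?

Rearranging demand gives qd = 1051 - 5p. Equilibrium: 1051 - 5p = 6p - 929, so 1980 = 11p and p* = 180, q* = 151.
The floor of 186 is above the equilibrium price 180, so it binds.
At p = 186: qd = 1051 - 5·186 = 121 and qs = 6·186 - 929 = 187.
Surplus = qs - qd = 66.
Government expenditure = surplus × support price = 66 × 186 = 12276.

12276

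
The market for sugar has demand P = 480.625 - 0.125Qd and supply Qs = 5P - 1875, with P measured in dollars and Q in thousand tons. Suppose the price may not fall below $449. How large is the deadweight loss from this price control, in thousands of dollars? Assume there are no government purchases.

Rearranging demand gives Qd = 3845 - 8P. Without the control the market clears where 3845 - 8P = 5P - 1875, i.e. P* = 440 and Q* = 325.
The floor of 449 is above the equilibrium price 440, so it binds.
At P = 449: Qd = 3845 - 8·449 = 253 and Qs = 5·449 - 1875 = 370.
Quantity traded falls to 253. At Q = 253 the demand price is (3845 - 253)/8 = 449 and the supply price is (1875 + 253)/5 = 425.6.
Deadweight loss = ½ · (449 - 425.6) · (325 - 253) = ½ · 23.4 · 72 = 842.4.

842.4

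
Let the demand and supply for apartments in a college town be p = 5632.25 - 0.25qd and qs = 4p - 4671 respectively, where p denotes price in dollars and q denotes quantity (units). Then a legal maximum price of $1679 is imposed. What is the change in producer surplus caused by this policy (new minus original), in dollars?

-9443127

Rearranging demand gives qd = 22529 - 4p. Setting quantity demanded equal to quantity supplied, 22529 - 4p = 4p - 4671, gives p* = 3400 and q* = 8929.
The ceiling of 1679 is below the equilibrium price 3400, so it binds.
At p = 1679: qd = 22529 - 4·1679 = 15813 and qs = 4·1679 - 4671 = 2045.
Producer surplus without the control is ½ · (3400 - 1167.75) · 8929 = 9965880.125.
With the ceiling, producers sell 2045 units at 1679, so PS = ½ · (1679 - 1167.75) · 2045 = 522753.125.
Change in producer surplus = 522753.125 - 9965880.125 = -9443127.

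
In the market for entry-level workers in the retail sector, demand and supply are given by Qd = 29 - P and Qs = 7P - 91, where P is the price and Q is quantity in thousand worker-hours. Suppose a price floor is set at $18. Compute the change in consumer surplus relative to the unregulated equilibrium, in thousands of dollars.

In a free market, 29 - P = 7P - 91 gives the equilibrium P* = 15, Q* = 14.
Because the floor (18) lies above the market-clearing price, it is binding.
At P = 18: Qd = 29 - 18 = 11 and Qs = 7·18 - 91 = 35.
Consumer surplus without the control is ½ · (29 - 15) · 14 = 98.
With the floor, consumers buy 11 units at 18, so CS = ½ · (29 - 18) · 11 = 60.5.
Change in consumer surplus = 60.5 - 98 = -37.5.

-37.5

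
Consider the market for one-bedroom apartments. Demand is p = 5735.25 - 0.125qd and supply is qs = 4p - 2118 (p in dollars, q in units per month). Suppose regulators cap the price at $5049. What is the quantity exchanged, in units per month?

Rearranging demand gives qd = 45882 - 8p. Equilibrium: 45882 - 8p = 4p - 2118, so 48000 = 12p and p* = 4000, q* = 13882.
The ceiling of 5049 is above the equilibrium price 4000, so it is not binding; the market clears at p* = 4000, q* = 13882.

13882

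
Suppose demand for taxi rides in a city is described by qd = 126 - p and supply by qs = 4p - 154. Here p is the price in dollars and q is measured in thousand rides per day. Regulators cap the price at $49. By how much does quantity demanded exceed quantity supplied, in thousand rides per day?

In a free market, 126 - p = 4p - 154 gives the equilibrium p* = 56, q* = 70.
The ceiling of 49 is below the equilibrium price 56, so it binds.
At p = 49: qd = 126 - 49 = 77 and qs = 4·49 - 154 = 42.
Shortage = qd - qs = 77 - 42 = 35.

35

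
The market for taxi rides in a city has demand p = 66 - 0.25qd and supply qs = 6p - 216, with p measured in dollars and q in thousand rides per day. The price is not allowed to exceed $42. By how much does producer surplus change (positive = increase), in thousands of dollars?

Rearranging demand gives qd = 264 - 4p. Equilibrium: 264 - 4p = 6p - 216, so 480 = 10p and p* = 48, q* = 72.
Since 42 < 48, the ceiling is binding.
At p = 42: qd = 264 - 4·42 = 96 and qs = 6·42 - 216 = 36.
Producer surplus without the control is ½ · (48 - 36) · 72 = 432.
With the ceiling, producers sell 36 units at 42, so PS = ½ · (42 - 36) · 36 = 108.
Change in producer surplus = 108 - 432 = -324.

-324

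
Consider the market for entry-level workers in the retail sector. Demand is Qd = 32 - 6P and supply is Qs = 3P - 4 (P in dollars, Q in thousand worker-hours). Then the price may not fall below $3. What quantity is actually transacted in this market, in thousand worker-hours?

8

Without the control the market clears where 32 - 6P = 3P - 4, i.e. P* = 4 and Q* = 8.
The floor of 3 is below the equilibrium price 4, so it is not binding; the market clears at P* = 4, Q* = 8.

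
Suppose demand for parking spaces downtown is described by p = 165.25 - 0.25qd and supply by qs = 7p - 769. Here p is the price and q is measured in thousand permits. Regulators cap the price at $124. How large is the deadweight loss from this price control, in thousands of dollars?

Rearranging demand gives qd = 661 - 4p. Setting quantity demanded equal to quantity supplied, 661 - 4p = 7p - 769, gives p* = 130 and q* = 141.
Because the ceiling (124) lies below the market-clearing price, it is binding.
At p = 124: qd = 661 - 4·124 = 165 and qs = 7·124 - 769 = 99.
Quantity traded falls to 99. At q = 99 the demand price is (661 - 99)/4 = 140.5 and the supply price is (769 + 99)/7 = 124.
Deadweight loss = ½ · (140.5 - 124) · (141 - 99) = ½ · 16.5 · 42 = 346.5.

346.5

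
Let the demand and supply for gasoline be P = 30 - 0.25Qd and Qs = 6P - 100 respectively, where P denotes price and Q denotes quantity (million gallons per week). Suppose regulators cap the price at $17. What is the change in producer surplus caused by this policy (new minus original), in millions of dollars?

-85

Rearranging demand gives Qd = 120 - 4P. Without the control the market clears where 120 - 4P = 6P - 100, i.e. P* = 22 and Q* = 32.
Because the ceiling (17) lies below the market-clearing price, it is binding.
At P = 17: Qd = 120 - 4·17 = 52 and Qs = 6·17 - 100 = 2.
Producer surplus without the control is ½ · (22 - 50/3) · 32 = 256/3.
With the ceiling, producers sell 2 units at 17, so PS = ½ · (17 - 50/3) · 2 = 1/3.
Change in producer surplus = 1/3 - 256/3 = -85.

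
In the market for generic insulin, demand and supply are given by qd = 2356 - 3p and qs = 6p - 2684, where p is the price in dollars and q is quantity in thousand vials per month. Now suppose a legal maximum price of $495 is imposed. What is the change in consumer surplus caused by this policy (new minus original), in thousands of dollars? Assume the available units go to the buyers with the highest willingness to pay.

Without the control the market clears where 2356 - 3p = 6p - 2684, i.e. p* = 560 and q* = 676.
Since 495 < 560, the ceiling is binding.
At p = 495: qd = 2356 - 3·495 = 871 and qs = 6·495 - 2684 = 286.
Consumer surplus without the control is ½ · (2356/3 - 560) · 676 = 228488/3.
With the ceiling, 286 units are sold at 495 (assume they go to the highest-value buyers). The demand price at q = 286 is 690, so CS = ½ · [(2356/3 - 495) + (690 - 495)] · 286 = 208208/3.
Change in consumer surplus = 208208/3 - 228488/3 = -6760.

-6760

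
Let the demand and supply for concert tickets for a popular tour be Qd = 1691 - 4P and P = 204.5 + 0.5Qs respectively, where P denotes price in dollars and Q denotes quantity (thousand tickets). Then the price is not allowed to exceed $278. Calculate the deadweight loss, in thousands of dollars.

Rearranging supply gives Qs = 2P - 409. Without the control the market clears where 1691 - 4P = 2P - 409, i.e. P* = 350 and Q* = 291.
Since 278 < 350, the ceiling is binding.
At P = 278: Qd = 1691 - 4·278 = 579 and Qs = 2·278 - 409 = 147.
Quantity traded falls to 147. At Q = 147 the demand price is (1691 - 147)/4 = 386 and the supply price is (409 + 147)/2 = 278.
Deadweight loss = ½ · (386 - 278) · (291 - 147) = ½ · 108 · 144 = 7776.

7776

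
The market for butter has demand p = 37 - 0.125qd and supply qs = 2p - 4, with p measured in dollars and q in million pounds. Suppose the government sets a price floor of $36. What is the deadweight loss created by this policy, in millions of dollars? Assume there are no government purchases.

Rearranging demand gives qd = 296 - 8p. Equilibrium: 296 - 8p = 2p - 4, so 300 = 10p and p* = 30, q* = 56.
Because the floor (36) lies above the market-clearing price, it is binding.
At p = 36: qd = 296 - 8·36 = 8 and qs = 2·36 - 4 = 68.
Quantity traded falls to 8. At q = 8 the demand price is (296 - 8)/8 = 36 and the supply price is (4 + 8)/2 = 6.
Deadweight loss = ½ · (36 - 6) · (56 - 8) = ½ · 30 · 48 = 720.

720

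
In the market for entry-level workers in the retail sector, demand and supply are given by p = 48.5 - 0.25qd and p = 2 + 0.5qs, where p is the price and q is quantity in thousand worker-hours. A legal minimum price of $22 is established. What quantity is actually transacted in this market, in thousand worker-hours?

62

Rearranging demand gives qd = 194 - 4p; rearranging supply gives qs = 2p - 4. Equilibrium: 194 - 4p = 2p - 4, so 198 = 6p and p* = 33, q* = 62.
Since 22 is below p* = 33, the floor does not bind and the free-market outcome prevails.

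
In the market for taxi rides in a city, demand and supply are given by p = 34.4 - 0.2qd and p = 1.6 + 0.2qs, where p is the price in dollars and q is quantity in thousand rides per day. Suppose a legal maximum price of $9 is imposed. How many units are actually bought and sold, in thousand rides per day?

37

Rearranging demand gives qd = 172 - 5p; rearranging supply gives qs = 5p - 8. In a free market, 172 - 5p = 5p - 8 gives the equilibrium p* = 18, q* = 82.
The ceiling of 9 is below the equilibrium price 18, so it binds.
At p = 9: qd = 172 - 5·9 = 127 and qs = 5·9 - 8 = 37.
The quantity actually transacted is the short side, supply: 37.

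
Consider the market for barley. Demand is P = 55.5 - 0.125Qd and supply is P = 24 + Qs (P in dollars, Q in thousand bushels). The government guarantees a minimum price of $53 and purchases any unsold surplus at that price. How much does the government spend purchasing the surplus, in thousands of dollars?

Rearranging demand gives Qd = 444 - 8P; rearranging supply gives Qs = P - 24. Setting quantity demanded equal to quantity supplied, 444 - 8P = P - 24, gives P* = 52 and Q* = 28.
The floor of 53 is above the equilibrium price 52, so it binds.
At P = 53: Qd = 444 - 8·53 = 20 and Qs = 53 - 24 = 29.
Surplus = Qs - Qd = 9.
Government expenditure = surplus × support price = 9 × 53 = 477.

477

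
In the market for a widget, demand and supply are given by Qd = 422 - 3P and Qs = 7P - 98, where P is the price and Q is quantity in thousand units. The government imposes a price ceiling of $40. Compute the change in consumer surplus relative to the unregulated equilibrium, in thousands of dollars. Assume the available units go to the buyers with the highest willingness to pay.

Setting quantity demanded equal to quantity supplied, 422 - 3P = 7P - 98, gives P* = 52 and Q* = 266.
The ceiling of 40 is below the equilibrium price 52, so it binds.
At P = 40: Qd = 422 - 3·40 = 302 and Qs = 7·40 - 98 = 182.
Consumer surplus without the control is ½ · (422/3 - 52) · 266 = 35378/3.
With the ceiling, 182 units are sold at 40 (assume they go to the highest-value buyers). The demand price at Q = 182 is 80, so CS = ½ · [(422/3 - 40) + (80 - 40)] · 182 = 38402/3.
Change in consumer surplus = 38402/3 - 35378/3 = 1008.

1008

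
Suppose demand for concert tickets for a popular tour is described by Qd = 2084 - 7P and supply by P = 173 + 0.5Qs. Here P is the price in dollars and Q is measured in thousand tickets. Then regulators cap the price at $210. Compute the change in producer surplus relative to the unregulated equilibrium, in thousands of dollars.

-8040

Rearranging supply gives Qs = 2P - 346. Setting quantity demanded equal to quantity supplied, 2084 - 7P = 2P - 346, gives P* = 270 and Q* = 194.
Since 210 < 270, the ceiling is binding.
At P = 210: Qd = 2084 - 7·210 = 614 and Qs = 2·210 - 346 = 74.
Producer surplus without the control is ½ · (270 - 173) · 194 = 9409.
With the ceiling, producers sell 74 units at 210, so PS = ½ · (210 - 173) · 74 = 1369.
Change in producer surplus = 1369 - 9409 = -8040.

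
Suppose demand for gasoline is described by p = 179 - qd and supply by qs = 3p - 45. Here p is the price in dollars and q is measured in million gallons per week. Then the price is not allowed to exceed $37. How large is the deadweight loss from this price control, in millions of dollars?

2166

Rearranging demand gives qd = 179 - p. Without the control the market clears where 179 - p = 3p - 45, i.e. p* = 56 and q* = 123.
Since 37 < 56, the ceiling is binding.
At p = 37: qd = 179 - 37 = 142 and qs = 3·37 - 45 = 66.
Quantity traded falls to 66. At q = 66 the demand price is 179 - 66 = 113 and the supply price is (45 + 66)/3 = 37.
Deadweight loss = ½ · (113 - 37) · (123 - 66) = ½ · 76 · 57 = 2166.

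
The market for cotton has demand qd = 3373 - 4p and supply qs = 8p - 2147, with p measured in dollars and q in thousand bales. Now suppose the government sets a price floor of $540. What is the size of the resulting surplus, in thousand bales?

960

In a free market, 3373 - 4p = 8p - 2147 gives the equilibrium p* = 460, q* = 1533.
The floor of 540 is above the equilibrium price 460, so it binds.
At p = 540: qd = 3373 - 4·540 = 1213 and qs = 8·540 - 2147 = 2173.
Surplus = qs - qd = 2173 - 1213 = 960.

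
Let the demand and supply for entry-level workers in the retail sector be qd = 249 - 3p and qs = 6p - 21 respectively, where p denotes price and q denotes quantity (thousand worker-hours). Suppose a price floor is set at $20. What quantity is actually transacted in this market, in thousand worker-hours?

Without the control the market clears where 249 - 3p = 6p - 21, i.e. p* = 30 and q* = 159.
Since 20 is below p* = 30, the floor does not bind and the free-market outcome prevails.

159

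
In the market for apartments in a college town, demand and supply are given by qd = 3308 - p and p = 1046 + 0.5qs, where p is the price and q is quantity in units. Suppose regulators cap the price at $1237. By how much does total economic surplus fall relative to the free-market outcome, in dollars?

950907

Rearranging supply gives qs = 2p - 2092. Without the control the market clears where 3308 - p = 2p - 2092, i.e. p* = 1800 and q* = 1508.
Since 1237 < 1800, the ceiling is binding.
At p = 1237: qd = 3308 - 1237 = 2071 and qs = 2·1237 - 2092 = 382.
Quantity traded falls to 382. At q = 382 the demand price is 3308 - 382 = 2926 and the supply price is (2092 + 382)/2 = 1237.
Deadweight loss = ½ · (2926 - 1237) · (1508 - 382) = ½ · 1689 · 1126 = 950907.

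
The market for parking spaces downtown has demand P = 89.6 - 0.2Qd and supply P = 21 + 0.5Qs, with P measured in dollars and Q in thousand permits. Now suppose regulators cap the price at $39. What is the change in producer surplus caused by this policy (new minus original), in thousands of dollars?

Rearranging demand gives Qd = 448 - 5P; rearranging supply gives Qs = 2P - 42. Setting quantity demanded equal to quantity supplied, 448 - 5P = 2P - 42, gives P* = 70 and Q* = 98.
The ceiling of 39 is below the equilibrium price 70, so it binds.
At P = 39: Qd = 448 - 5·39 = 253 and Qs = 2·39 - 42 = 36.
Producer surplus without the control is ½ · (70 - 21) · 98 = 2401.
With the ceiling, producers sell 36 units at 39, so PS = ½ · (39 - 21) · 36 = 324.
Change in producer surplus = 324 - 2401 = -2077.

-2077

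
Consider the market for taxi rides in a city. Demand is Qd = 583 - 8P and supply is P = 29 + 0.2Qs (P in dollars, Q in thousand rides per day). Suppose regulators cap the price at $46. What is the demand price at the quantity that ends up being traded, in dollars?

Rearranging supply gives Qs = 5P - 145. Setting quantity demanded equal to quantity supplied, 583 - 8P = 5P - 145, gives P* = 56 and Q* = 135.
The ceiling of 46 is below the equilibrium price 56, so it binds.
At P = 46: Qd = 583 - 8·46 = 215 and Qs = 5·46 - 145 = 85.
Only 85 units reach the market. On the demand curve, the marginal buyer's willingness to pay at Q = 85 is (583 - 85)/8 = 62.25.

62.25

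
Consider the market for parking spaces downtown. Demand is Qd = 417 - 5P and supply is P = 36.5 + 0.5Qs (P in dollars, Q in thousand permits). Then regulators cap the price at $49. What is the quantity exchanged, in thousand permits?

25

Rearranging supply gives Qs = 2P - 73. In a free market, 417 - 5P = 2P - 73 gives the equilibrium P* = 70, Q* = 67.
Since 49 < 70, the ceiling is binding.
At P = 49: Qd = 417 - 5·49 = 172 and Qs = 2·49 - 73 = 25.
The quantity actually transacted is the short side, supply: 25.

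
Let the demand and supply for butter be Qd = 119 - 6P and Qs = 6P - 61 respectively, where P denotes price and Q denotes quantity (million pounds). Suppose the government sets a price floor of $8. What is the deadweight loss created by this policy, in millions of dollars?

0

In a free market, 119 - 6P = 6P - 61 gives the equilibrium P* = 15, Q* = 29.
Since 8 is below P* = 15, the floor does not bind and the free-market outcome prevails.
Since the control does not bind, no trades are prevented and deadweight loss is zero.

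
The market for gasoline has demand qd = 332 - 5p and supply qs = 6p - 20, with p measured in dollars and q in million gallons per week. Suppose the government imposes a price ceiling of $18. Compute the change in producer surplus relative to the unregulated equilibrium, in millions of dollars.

In a free market, 332 - 5p = 6p - 20 gives the equilibrium p* = 32, q* = 172.
Because the ceiling (18) lies below the market-clearing price, it is binding.
At p = 18: qd = 332 - 5·18 = 242 and qs = 6·18 - 20 = 88.
Producer surplus without the control is ½ · (32 - 10/3) · 172 = 7396/3.
With the ceiling, producers sell 88 units at 18, so PS = ½ · (18 - 10/3) · 88 = 1936/3.
Change in producer surplus = 1936/3 - 7396/3 = -1820.

-1820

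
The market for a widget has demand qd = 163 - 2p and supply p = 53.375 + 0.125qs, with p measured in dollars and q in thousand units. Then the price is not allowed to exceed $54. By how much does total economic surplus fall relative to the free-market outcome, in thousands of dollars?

500

Rearranging supply gives qs = 8p - 427. Setting quantity demanded equal to quantity supplied, 163 - 2p = 8p - 427, gives p* = 59 and q* = 45.
Since 54 < 59, the ceiling is binding.
At p = 54: qd = 163 - 2·54 = 55 and qs = 8·54 - 427 = 5.
Quantity traded falls to 5. At q = 5 the demand price is (163 - 5)/2 = 79 and the supply price is (427 + 5)/8 = 54.
Deadweight loss = ½ · (79 - 54) · (45 - 5) = ½ · 25 · 40 = 500.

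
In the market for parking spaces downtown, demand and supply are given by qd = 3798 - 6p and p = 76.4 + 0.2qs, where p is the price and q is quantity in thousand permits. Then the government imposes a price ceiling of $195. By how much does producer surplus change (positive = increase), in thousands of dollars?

Rearranging supply gives qs = 5p - 382. Without the control the market clears where 3798 - 6p = 5p - 382, i.e. p* = 380 and q* = 1518.
Because the ceiling (195) lies below the market-clearing price, it is binding.
At p = 195: qd = 3798 - 6·195 = 2628 and qs = 5·195 - 382 = 593.
Producer surplus without the control is ½ · (380 - 76.4) · 1518 = 230432.4.
With the ceiling, producers sell 593 units at 195, so PS = ½ · (195 - 76.4) · 593 = 35164.9.
Change in producer surplus = 35164.9 - 230432.4 = -195267.5.

-195267.5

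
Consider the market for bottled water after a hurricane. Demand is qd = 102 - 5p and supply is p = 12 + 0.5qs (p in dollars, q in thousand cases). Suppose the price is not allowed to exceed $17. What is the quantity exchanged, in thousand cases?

10

Rearranging supply gives qs = 2p - 24. Setting quantity demanded equal to quantity supplied, 102 - 5p = 2p - 24, gives p* = 18 and q* = 12.
The ceiling of 17 is below the equilibrium price 18, so it binds.
At p = 17: qd = 102 - 5·17 = 17 and qs = 2·17 - 24 = 10.
The quantity actually transacted is the short side, supply: 10.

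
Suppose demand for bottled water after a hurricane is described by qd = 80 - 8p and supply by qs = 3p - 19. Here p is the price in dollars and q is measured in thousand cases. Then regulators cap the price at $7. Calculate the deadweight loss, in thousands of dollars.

Without the control the market clears where 80 - 8p = 3p - 19, i.e. p* = 9 and q* = 8.
Because the ceiling (7) lies below the market-clearing price, it is binding.
At p = 7: qd = 80 - 8·7 = 24 and qs = 3·7 - 19 = 2.
Quantity traded falls to 2. At q = 2 the demand price is (80 - 2)/8 = 9.75 and the supply price is (19 + 2)/3 = 7.
Deadweight loss = ½ · (9.75 - 7) · (8 - 2) = ½ · 2.75 · 6 = 8.25.

8.25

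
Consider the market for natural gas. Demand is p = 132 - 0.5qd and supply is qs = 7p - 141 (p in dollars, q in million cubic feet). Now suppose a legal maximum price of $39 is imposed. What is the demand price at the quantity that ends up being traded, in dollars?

Rearranging demand gives qd = 264 - 2p. Equilibrium: 264 - 2p = 7p - 141, so 405 = 9p and p* = 45, q* = 174.
The ceiling of 39 is below the equilibrium price 45, so it binds.
At p = 39: qd = 264 - 2·39 = 186 and qs = 7·39 - 141 = 132.
Only 132 units reach the market. On the demand curve, the marginal buyer's willingness to pay at q = 132 is (264 - 132)/2 = 66.

66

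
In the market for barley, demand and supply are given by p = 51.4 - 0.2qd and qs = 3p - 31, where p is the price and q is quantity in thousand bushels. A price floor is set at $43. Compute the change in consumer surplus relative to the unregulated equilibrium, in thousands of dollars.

Rearranging demand gives qd = 257 - 5p. Setting quantity demanded equal to quantity supplied, 257 - 5p = 3p - 31, gives p* = 36 and q* = 77.
Because the floor (43) lies above the market-clearing price, it is binding.
At p = 43: qd = 257 - 5·43 = 42 and qs = 3·43 - 31 = 98.
Consumer surplus without the control is ½ · (51.4 - 36) · 77 = 592.9.
With the floor, consumers buy 42 units at 43, so CS = ½ · (51.4 - 43) · 42 = 176.4.
Change in consumer surplus = 176.4 - 592.9 = -416.5.

-416.5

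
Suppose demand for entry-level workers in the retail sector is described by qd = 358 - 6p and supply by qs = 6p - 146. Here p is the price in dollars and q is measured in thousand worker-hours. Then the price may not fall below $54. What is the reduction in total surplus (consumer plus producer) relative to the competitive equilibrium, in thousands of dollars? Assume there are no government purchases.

864

In a free market, 358 - 6p = 6p - 146 gives the equilibrium p* = 42, q* = 106.
Since 54 > 42, the floor is binding.
At p = 54: qd = 358 - 6·54 = 34 and qs = 6·54 - 146 = 178.
Quantity traded falls to 34. At q = 34 the demand price is (358 - 34)/6 = 54 and the supply price is (146 + 34)/6 = 30.
Deadweight loss = ½ · (54 - 30) · (106 - 34) = ½ · 24 · 72 = 864.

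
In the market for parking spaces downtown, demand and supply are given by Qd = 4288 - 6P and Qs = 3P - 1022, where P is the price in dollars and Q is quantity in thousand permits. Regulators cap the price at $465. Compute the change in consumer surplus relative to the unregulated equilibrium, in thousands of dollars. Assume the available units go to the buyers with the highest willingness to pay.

Equilibrium: 4288 - 6P = 3P - 1022, so 5310 = 9P and P* = 590, Q* = 748.
Because the ceiling (465) lies below the market-clearing price, it is binding.
At P = 465: Qd = 4288 - 6·465 = 1498 and Qs = 3·465 - 1022 = 373.
Consumer surplus without the control is ½ · (2144/3 - 590) · 748 = 139876/3.
With the ceiling, 373 units are sold at 465 (assume they go to the highest-value buyers). The demand price at Q = 373 is 652.5, so CS = ½ · [(2144/3 - 465) + (652.5 - 465)] · 373 = 978379/12.
Change in consumer surplus = 978379/12 - 139876/3 = 34906.25.

34906.25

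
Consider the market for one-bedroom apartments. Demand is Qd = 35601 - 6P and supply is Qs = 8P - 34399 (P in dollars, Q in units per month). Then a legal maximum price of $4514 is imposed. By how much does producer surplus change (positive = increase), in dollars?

-1777302

In a free market, 35601 - 6P = 8P - 34399 gives the equilibrium P* = 5000, Q* = 5601.
Since 4514 < 5000, the ceiling is binding.
At P = 4514: Qd = 35601 - 6·4514 = 8517 and Qs = 8·4514 - 34399 = 1713.
Producer surplus without the control is ½ · (5000 - 4299.875) · 5601 = 1960700.0625.
With the ceiling, producers sell 1713 units at 4514, so PS = ½ · (4514 - 4299.875) · 1713 = 183398.0625.
Change in producer surplus = 183398.0625 - 1960700.0625 = -1777302.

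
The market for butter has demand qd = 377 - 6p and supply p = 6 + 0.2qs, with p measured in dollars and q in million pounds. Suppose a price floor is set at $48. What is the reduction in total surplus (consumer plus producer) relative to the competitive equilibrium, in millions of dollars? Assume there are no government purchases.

798.6

Rearranging supply gives qs = 5p - 30. Setting quantity demanded equal to quantity supplied, 377 - 6p = 5p - 30, gives p* = 37 and q* = 155.
Because the floor (48) lies above the market-clearing price, it is binding.
At p = 48: qd = 377 - 6·48 = 89 and qs = 5·48 - 30 = 210.
Quantity traded falls to 89. At q = 89 the demand price is (377 - 89)/6 = 48 and the supply price is (30 + 89)/5 = 23.8.
Deadweight loss = ½ · (48 - 23.8) · (155 - 89) = ½ · 24.2 · 66 = 798.6.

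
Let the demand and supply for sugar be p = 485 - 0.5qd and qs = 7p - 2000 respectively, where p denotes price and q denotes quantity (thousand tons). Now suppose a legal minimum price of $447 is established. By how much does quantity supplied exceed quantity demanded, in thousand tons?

Rearranging demand gives qd = 970 - 2p. Equilibrium: 970 - 2p = 7p - 2000, so 2970 = 9p and p* = 330, q* = 310.
The floor of 447 is above the equilibrium price 330, so it binds.
At p = 447: qd = 970 - 2·447 = 76 and qs = 7·447 - 2000 = 1129.
Surplus = qs - qd = 1129 - 76 = 1053.

1053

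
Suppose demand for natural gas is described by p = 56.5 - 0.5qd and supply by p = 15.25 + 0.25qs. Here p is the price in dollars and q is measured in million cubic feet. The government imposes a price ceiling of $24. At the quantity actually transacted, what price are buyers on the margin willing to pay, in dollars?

39

Rearranging demand gives qd = 113 - 2p; rearranging supply gives qs = 4p - 61. Equilibrium: 113 - 2p = 4p - 61, so 174 = 6p and p* = 29, q* = 55.
Since 24 < 29, the ceiling is binding.
At p = 24: qd = 113 - 2·24 = 65 and qs = 4·24 - 61 = 35.
Only 35 units reach the market. On the demand curve, the marginal buyer's willingness to pay at q = 35 is (113 - 35)/2 = 39.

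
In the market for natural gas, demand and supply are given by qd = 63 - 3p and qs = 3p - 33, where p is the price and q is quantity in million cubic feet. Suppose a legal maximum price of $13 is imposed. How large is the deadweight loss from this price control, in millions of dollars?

Without the control the market clears where 63 - 3p = 3p - 33, i.e. p* = 16 and q* = 15.
The ceiling of 13 is below the equilibrium price 16, so it binds.
At p = 13: qd = 63 - 3·13 = 24 and qs = 3·13 - 33 = 6.
Quantity traded falls to 6. At q = 6 the demand price is (63 - 6)/3 = 19 and the supply price is (33 + 6)/3 = 13.
Deadweight loss = ½ · (19 - 13) · (15 - 6) = ½ · 6 · 9 = 27.

27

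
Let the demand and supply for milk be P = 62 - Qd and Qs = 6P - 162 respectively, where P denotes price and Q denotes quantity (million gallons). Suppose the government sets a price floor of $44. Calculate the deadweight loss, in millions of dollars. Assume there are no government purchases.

Rearranging demand gives Qd = 62 - P. Equilibrium: 62 - P = 6P - 162, so 224 = 7P and P* = 32, Q* = 30.
Because the floor (44) lies above the market-clearing price, it is binding.
At P = 44: Qd = 62 - 44 = 18 and Qs = 6·44 - 162 = 102.
Quantity traded falls to 18. At Q = 18 the demand price is 62 - 18 = 44 and the supply price is (162 + 18)/6 = 30.
Deadweight loss = ½ · (44 - 30) · (30 - 18) = ½ · 14 · 12 = 84.

84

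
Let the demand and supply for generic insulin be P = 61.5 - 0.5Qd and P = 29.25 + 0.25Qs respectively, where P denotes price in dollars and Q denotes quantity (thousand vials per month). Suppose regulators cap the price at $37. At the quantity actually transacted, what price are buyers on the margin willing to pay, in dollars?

46

Rearranging demand gives Qd = 123 - 2P; rearranging supply gives Qs = 4P - 117. Equilibrium: 123 - 2P = 4P - 117, so 240 = 6P and P* = 40, Q* = 43.
The ceiling of 37 is below the equilibrium price 40, so it binds.
At P = 37: Qd = 123 - 2·37 = 49 and Qs = 4·37 - 117 = 31.
Only 31 units reach the market. On the demand curve, the marginal buyer's willingness to pay at Q = 31 is (123 - 31)/2 = 46.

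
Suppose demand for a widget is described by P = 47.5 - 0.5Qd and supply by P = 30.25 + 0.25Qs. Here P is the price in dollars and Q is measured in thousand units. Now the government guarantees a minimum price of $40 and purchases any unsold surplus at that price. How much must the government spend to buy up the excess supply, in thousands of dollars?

960

Rearranging demand gives Qd = 95 - 2P; rearranging supply gives Qs = 4P - 121. Without the control the market clears where 95 - 2P = 4P - 121, i.e. P* = 36 and Q* = 23.
Since 40 > 36, the floor is binding.
At P = 40: Qd = 95 - 2·40 = 15 and Qs = 4·40 - 121 = 39.
Surplus = Qs - Qd = 24.
Government expenditure = surplus × support price = 24 × 40 = 960.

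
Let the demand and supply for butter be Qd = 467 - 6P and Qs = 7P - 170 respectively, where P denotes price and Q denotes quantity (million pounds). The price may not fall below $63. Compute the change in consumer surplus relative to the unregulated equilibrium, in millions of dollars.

In a free market, 467 - 6P = 7P - 170 gives the equilibrium P* = 49, Q* = 173.
Since 63 > 49, the floor is binding.
At P = 63: Qd = 467 - 6·63 = 89 and Qs = 7·63 - 170 = 271.
Consumer surplus without the control is ½ · (467/6 - 49) · 173 = 29929/12.
With the floor, consumers buy 89 units at 63, so CS = ½ · (467/6 - 63) · 89 = 7921/12.
Change in consumer surplus = 7921/12 - 29929/12 = -1834.

-1834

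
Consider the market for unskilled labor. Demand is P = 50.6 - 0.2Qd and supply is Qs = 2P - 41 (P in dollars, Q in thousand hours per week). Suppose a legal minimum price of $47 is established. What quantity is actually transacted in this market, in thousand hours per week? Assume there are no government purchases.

18

Rearranging demand gives Qd = 253 - 5P. In a free market, 253 - 5P = 2P - 41 gives the equilibrium P* = 42, Q* = 43.
Because the floor (47) lies above the market-clearing price, it is binding.
At P = 47: Qd = 253 - 5·47 = 18 and Qs = 2·47 - 41 = 53.
The quantity actually transacted is the short side, demand: 18.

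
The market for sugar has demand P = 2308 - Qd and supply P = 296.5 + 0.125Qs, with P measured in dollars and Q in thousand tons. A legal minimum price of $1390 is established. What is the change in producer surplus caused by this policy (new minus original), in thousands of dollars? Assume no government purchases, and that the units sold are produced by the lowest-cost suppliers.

751353.75

Rearranging demand gives Qd = 2308 - P; rearranging supply gives Qs = 8P - 2372. Without the control the market clears where 2308 - P = 8P - 2372, i.e. P* = 520 and Q* = 1788.
Since 1390 > 520, the floor is binding.
At P = 1390: Qd = 2308 - 1390 = 918 and Qs = 8·1390 - 2372 = 8748.
Producer surplus without the control is ½ · (520 - 296.5) · 1788 = 199809.
With the floor, 918 units are sold at 1390. The supply price at Q = 918 is 411.25, so PS = ½ · [(1390 - 296.5) + (1390 - 411.25)] · 918 = 951162.75.
Change in producer surplus = 951162.75 - 199809 = 751353.75.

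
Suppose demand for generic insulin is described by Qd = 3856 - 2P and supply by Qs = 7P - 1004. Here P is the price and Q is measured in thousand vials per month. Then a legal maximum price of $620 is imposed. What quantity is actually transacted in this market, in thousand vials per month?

2776

Without the control the market clears where 3856 - 2P = 7P - 1004, i.e. P* = 540 and Q* = 2776.
The ceiling of 620 is above the equilibrium price 540, so it is not binding; the market clears at P* = 540, Q* = 2776.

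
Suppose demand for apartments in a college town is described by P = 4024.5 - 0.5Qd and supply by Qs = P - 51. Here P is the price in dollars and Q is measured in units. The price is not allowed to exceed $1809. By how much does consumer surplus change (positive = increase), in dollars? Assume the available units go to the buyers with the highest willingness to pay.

Rearranging demand gives Qd = 8049 - 2P. Setting quantity demanded equal to quantity supplied, 8049 - 2P = P - 51, gives P* = 2700 and Q* = 2649.
The ceiling of 1809 is below the equilibrium price 2700, so it binds.
At P = 1809: Qd = 8049 - 2·1809 = 4431 and Qs = 1809 - 51 = 1758.
Consumer surplus without the control is ½ · (4024.5 - 2700) · 2649 = 1754300.25.
With the ceiling, 1758 units are sold at 1809 (assume they go to the highest-value buyers). The demand price at Q = 1758 is 3145.5, so CS = ½ · [(4024.5 - 1809) + (3145.5 - 1809)] · 1758 = 3122208.
Change in consumer surplus = 3122208 - 1754300.25 = 1367907.75.

1367907.75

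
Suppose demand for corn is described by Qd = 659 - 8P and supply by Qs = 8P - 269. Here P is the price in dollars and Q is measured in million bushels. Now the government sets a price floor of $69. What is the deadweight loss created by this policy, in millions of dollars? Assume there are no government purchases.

968

Equilibrium: 659 - 8P = 8P - 269, so 928 = 16P and P* = 58, Q* = 195.
The floor of 69 is above the equilibrium price 58, so it binds.
At P = 69: Qd = 659 - 8·69 = 107 and Qs = 8·69 - 269 = 283.
Quantity traded falls to 107. At Q = 107 the demand price is (659 - 107)/8 = 69 and the supply price is (269 + 107)/8 = 47.
Deadweight loss = ½ · (69 - 47) · (195 - 107) = ½ · 22 · 88 = 968.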